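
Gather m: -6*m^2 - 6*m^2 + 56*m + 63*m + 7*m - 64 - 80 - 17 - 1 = -12*m^2 + 126*m - 162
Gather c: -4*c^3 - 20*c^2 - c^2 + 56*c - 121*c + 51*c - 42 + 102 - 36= -4*c^3 - 21*c^2 - 14*c + 24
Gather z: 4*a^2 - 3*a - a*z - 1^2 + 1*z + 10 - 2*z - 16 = 4*a^2 - 3*a + z*(-a - 1) - 7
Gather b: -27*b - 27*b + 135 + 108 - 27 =216 - 54*b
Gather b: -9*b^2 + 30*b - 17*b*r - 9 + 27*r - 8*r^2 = -9*b^2 + b*(30 - 17*r) - 8*r^2 + 27*r - 9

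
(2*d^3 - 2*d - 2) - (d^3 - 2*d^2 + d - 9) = d^3 + 2*d^2 - 3*d + 7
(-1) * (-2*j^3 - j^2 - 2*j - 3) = 2*j^3 + j^2 + 2*j + 3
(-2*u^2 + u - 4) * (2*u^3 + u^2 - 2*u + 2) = -4*u^5 - 3*u^3 - 10*u^2 + 10*u - 8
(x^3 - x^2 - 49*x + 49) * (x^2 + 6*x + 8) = x^5 + 5*x^4 - 47*x^3 - 253*x^2 - 98*x + 392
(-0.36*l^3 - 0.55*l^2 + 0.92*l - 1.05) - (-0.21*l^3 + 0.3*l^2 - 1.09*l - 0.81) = -0.15*l^3 - 0.85*l^2 + 2.01*l - 0.24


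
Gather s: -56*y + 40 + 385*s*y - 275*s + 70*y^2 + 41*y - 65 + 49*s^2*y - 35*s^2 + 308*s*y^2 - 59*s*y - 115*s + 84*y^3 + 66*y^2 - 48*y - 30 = s^2*(49*y - 35) + s*(308*y^2 + 326*y - 390) + 84*y^3 + 136*y^2 - 63*y - 55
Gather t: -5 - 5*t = -5*t - 5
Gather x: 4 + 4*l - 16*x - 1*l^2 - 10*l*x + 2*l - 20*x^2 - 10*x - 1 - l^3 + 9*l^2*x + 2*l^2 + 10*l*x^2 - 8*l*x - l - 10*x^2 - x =-l^3 + l^2 + 5*l + x^2*(10*l - 30) + x*(9*l^2 - 18*l - 27) + 3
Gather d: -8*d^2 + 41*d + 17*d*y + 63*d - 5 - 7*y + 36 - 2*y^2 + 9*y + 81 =-8*d^2 + d*(17*y + 104) - 2*y^2 + 2*y + 112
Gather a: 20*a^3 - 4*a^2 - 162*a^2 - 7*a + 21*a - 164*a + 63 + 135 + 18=20*a^3 - 166*a^2 - 150*a + 216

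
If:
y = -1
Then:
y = -1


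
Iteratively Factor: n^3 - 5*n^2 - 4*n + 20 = (n + 2)*(n^2 - 7*n + 10) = (n - 2)*(n + 2)*(n - 5)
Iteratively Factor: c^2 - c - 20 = (c - 5)*(c + 4)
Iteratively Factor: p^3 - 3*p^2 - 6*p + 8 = (p - 4)*(p^2 + p - 2) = (p - 4)*(p + 2)*(p - 1)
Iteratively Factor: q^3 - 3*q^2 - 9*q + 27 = (q - 3)*(q^2 - 9) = (q - 3)^2*(q + 3)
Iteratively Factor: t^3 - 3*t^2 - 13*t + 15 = (t + 3)*(t^2 - 6*t + 5) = (t - 5)*(t + 3)*(t - 1)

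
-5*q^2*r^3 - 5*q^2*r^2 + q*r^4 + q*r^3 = r^2*(-5*q + r)*(q*r + q)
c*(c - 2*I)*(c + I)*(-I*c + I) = -I*c^4 - c^3 + I*c^3 + c^2 - 2*I*c^2 + 2*I*c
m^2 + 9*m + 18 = (m + 3)*(m + 6)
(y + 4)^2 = y^2 + 8*y + 16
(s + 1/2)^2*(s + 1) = s^3 + 2*s^2 + 5*s/4 + 1/4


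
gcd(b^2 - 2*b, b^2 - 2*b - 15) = 1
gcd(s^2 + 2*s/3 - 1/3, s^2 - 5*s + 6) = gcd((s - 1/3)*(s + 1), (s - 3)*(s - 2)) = 1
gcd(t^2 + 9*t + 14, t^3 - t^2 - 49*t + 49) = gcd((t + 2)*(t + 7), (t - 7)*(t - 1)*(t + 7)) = t + 7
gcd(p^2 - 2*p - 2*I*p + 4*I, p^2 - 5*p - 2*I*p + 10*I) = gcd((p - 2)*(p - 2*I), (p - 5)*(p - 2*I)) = p - 2*I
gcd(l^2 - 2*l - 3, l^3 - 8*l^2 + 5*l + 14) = l + 1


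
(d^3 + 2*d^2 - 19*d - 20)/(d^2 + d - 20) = d + 1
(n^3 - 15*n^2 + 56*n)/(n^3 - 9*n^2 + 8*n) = (n - 7)/(n - 1)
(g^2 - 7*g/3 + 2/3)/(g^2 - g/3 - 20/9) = 3*(-3*g^2 + 7*g - 2)/(-9*g^2 + 3*g + 20)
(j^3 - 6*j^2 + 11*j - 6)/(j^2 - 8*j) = (j^3 - 6*j^2 + 11*j - 6)/(j*(j - 8))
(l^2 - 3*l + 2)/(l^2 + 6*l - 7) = (l - 2)/(l + 7)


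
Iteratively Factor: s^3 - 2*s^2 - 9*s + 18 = (s - 3)*(s^2 + s - 6) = (s - 3)*(s - 2)*(s + 3)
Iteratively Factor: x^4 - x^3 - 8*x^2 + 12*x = (x - 2)*(x^3 + x^2 - 6*x) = (x - 2)*(x + 3)*(x^2 - 2*x) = (x - 2)^2*(x + 3)*(x)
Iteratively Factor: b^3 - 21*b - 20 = (b + 4)*(b^2 - 4*b - 5) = (b + 1)*(b + 4)*(b - 5)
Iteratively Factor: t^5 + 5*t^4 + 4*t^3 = (t)*(t^4 + 5*t^3 + 4*t^2) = t^2*(t^3 + 5*t^2 + 4*t) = t^2*(t + 4)*(t^2 + t) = t^2*(t + 1)*(t + 4)*(t)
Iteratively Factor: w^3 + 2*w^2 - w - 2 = (w - 1)*(w^2 + 3*w + 2) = (w - 1)*(w + 1)*(w + 2)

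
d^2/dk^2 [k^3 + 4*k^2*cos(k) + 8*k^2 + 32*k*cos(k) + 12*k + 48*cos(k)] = -4*k^2*cos(k) - 16*k*sin(k) - 32*k*cos(k) + 6*k - 64*sin(k) - 40*cos(k) + 16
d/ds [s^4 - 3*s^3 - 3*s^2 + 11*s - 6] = 4*s^3 - 9*s^2 - 6*s + 11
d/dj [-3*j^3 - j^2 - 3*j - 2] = -9*j^2 - 2*j - 3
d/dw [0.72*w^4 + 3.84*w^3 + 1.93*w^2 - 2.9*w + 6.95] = 2.88*w^3 + 11.52*w^2 + 3.86*w - 2.9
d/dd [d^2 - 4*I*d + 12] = 2*d - 4*I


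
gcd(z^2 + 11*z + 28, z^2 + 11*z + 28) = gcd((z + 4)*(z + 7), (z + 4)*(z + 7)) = z^2 + 11*z + 28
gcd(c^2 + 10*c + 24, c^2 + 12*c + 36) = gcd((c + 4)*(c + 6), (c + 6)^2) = c + 6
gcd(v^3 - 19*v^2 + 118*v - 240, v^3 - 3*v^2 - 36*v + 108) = v - 6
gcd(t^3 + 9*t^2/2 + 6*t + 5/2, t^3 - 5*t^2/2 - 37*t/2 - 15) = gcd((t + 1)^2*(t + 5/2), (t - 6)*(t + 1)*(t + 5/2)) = t^2 + 7*t/2 + 5/2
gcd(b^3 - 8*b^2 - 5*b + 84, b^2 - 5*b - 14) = b - 7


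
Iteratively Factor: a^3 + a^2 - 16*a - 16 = (a - 4)*(a^2 + 5*a + 4) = (a - 4)*(a + 4)*(a + 1)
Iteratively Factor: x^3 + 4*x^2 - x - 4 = (x + 4)*(x^2 - 1) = (x - 1)*(x + 4)*(x + 1)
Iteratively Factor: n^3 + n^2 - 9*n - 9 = (n + 3)*(n^2 - 2*n - 3) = (n + 1)*(n + 3)*(n - 3)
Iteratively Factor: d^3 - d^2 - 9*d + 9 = (d - 3)*(d^2 + 2*d - 3) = (d - 3)*(d - 1)*(d + 3)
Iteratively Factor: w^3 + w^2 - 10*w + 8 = (w - 2)*(w^2 + 3*w - 4) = (w - 2)*(w + 4)*(w - 1)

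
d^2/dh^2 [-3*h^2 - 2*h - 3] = -6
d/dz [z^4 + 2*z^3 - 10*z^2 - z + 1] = 4*z^3 + 6*z^2 - 20*z - 1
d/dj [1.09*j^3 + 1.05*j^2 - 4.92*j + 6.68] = 3.27*j^2 + 2.1*j - 4.92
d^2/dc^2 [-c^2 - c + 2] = -2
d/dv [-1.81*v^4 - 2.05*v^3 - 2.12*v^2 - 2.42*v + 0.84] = -7.24*v^3 - 6.15*v^2 - 4.24*v - 2.42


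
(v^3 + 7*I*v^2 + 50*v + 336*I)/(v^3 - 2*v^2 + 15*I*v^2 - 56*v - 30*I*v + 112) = (v^2 - I*v + 42)/(v^2 + v*(-2 + 7*I) - 14*I)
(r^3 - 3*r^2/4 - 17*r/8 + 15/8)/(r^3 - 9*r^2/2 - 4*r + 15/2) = (r - 5/4)/(r - 5)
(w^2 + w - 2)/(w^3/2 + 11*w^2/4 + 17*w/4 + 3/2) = 4*(w - 1)/(2*w^2 + 7*w + 3)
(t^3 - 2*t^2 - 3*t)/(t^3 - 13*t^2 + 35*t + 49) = t*(t - 3)/(t^2 - 14*t + 49)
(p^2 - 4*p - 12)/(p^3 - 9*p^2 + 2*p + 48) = (p - 6)/(p^2 - 11*p + 24)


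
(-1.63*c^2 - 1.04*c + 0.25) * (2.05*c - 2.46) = -3.3415*c^3 + 1.8778*c^2 + 3.0709*c - 0.615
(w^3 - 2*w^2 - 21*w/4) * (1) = w^3 - 2*w^2 - 21*w/4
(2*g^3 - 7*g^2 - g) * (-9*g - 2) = -18*g^4 + 59*g^3 + 23*g^2 + 2*g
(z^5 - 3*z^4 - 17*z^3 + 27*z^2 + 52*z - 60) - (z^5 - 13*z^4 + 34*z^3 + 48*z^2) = 10*z^4 - 51*z^3 - 21*z^2 + 52*z - 60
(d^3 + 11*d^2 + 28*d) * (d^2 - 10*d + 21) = d^5 + d^4 - 61*d^3 - 49*d^2 + 588*d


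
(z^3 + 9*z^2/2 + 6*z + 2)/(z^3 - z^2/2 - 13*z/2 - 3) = (z + 2)/(z - 3)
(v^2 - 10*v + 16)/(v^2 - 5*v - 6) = (-v^2 + 10*v - 16)/(-v^2 + 5*v + 6)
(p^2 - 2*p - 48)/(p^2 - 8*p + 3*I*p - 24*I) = (p + 6)/(p + 3*I)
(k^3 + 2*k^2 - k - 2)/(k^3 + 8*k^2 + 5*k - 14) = (k + 1)/(k + 7)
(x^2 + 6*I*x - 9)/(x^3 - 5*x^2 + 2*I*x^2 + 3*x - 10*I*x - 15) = (x + 3*I)/(x^2 - x*(5 + I) + 5*I)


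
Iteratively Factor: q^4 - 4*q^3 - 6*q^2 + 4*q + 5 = (q - 5)*(q^3 + q^2 - q - 1) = (q - 5)*(q + 1)*(q^2 - 1) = (q - 5)*(q - 1)*(q + 1)*(q + 1)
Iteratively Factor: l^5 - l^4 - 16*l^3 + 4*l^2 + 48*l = (l)*(l^4 - l^3 - 16*l^2 + 4*l + 48) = l*(l - 4)*(l^3 + 3*l^2 - 4*l - 12) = l*(l - 4)*(l + 2)*(l^2 + l - 6) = l*(l - 4)*(l - 2)*(l + 2)*(l + 3)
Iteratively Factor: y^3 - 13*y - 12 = (y - 4)*(y^2 + 4*y + 3) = (y - 4)*(y + 1)*(y + 3)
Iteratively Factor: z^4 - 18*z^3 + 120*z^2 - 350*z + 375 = (z - 3)*(z^3 - 15*z^2 + 75*z - 125) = (z - 5)*(z - 3)*(z^2 - 10*z + 25) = (z - 5)^2*(z - 3)*(z - 5)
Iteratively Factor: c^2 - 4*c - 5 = (c - 5)*(c + 1)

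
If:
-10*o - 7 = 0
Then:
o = -7/10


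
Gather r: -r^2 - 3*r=-r^2 - 3*r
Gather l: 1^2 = 1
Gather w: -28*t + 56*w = -28*t + 56*w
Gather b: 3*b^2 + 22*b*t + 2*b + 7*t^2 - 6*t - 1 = 3*b^2 + b*(22*t + 2) + 7*t^2 - 6*t - 1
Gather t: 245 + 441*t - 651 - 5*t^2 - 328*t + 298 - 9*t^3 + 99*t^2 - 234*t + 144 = -9*t^3 + 94*t^2 - 121*t + 36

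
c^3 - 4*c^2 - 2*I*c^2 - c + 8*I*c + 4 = (c - 4)*(c - I)^2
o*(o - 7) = o^2 - 7*o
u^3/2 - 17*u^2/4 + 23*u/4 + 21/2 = (u/2 + 1/2)*(u - 6)*(u - 7/2)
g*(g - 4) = g^2 - 4*g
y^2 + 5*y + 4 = (y + 1)*(y + 4)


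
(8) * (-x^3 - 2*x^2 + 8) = -8*x^3 - 16*x^2 + 64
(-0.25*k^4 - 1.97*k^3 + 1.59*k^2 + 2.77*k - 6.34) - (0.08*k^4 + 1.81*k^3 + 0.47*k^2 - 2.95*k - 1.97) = -0.33*k^4 - 3.78*k^3 + 1.12*k^2 + 5.72*k - 4.37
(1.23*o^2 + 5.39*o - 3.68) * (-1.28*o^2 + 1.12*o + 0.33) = -1.5744*o^4 - 5.5216*o^3 + 11.1531*o^2 - 2.3429*o - 1.2144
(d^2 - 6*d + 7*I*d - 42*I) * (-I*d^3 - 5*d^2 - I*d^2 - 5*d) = -I*d^5 + 2*d^4 + 5*I*d^4 - 10*d^3 - 29*I*d^3 - 12*d^2 + 175*I*d^2 + 210*I*d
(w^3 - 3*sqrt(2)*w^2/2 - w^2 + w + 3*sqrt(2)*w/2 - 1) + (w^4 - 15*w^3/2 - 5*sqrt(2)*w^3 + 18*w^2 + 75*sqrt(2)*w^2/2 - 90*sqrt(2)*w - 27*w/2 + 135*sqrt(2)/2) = w^4 - 5*sqrt(2)*w^3 - 13*w^3/2 + 17*w^2 + 36*sqrt(2)*w^2 - 177*sqrt(2)*w/2 - 25*w/2 - 1 + 135*sqrt(2)/2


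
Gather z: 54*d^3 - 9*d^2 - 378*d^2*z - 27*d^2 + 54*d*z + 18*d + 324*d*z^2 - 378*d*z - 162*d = 54*d^3 - 36*d^2 + 324*d*z^2 - 144*d + z*(-378*d^2 - 324*d)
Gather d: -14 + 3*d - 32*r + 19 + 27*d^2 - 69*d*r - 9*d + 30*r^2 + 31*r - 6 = 27*d^2 + d*(-69*r - 6) + 30*r^2 - r - 1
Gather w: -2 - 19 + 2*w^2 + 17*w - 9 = 2*w^2 + 17*w - 30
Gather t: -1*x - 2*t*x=-2*t*x - x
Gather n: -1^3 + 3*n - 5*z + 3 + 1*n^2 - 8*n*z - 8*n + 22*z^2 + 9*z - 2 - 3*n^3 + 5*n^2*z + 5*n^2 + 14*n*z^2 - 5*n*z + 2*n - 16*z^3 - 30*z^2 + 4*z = -3*n^3 + n^2*(5*z + 6) + n*(14*z^2 - 13*z - 3) - 16*z^3 - 8*z^2 + 8*z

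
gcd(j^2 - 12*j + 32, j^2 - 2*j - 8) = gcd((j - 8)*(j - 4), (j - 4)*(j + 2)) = j - 4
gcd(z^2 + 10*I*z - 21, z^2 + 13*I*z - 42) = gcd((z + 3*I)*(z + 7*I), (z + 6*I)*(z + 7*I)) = z + 7*I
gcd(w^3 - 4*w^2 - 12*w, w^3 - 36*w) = w^2 - 6*w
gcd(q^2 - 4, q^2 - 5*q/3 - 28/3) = 1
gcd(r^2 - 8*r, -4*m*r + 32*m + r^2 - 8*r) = r - 8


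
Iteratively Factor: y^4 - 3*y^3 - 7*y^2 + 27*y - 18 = (y - 3)*(y^3 - 7*y + 6) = (y - 3)*(y - 1)*(y^2 + y - 6) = (y - 3)*(y - 2)*(y - 1)*(y + 3)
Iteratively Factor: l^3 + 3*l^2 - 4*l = (l - 1)*(l^2 + 4*l) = (l - 1)*(l + 4)*(l)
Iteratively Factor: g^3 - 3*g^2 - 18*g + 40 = (g + 4)*(g^2 - 7*g + 10) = (g - 2)*(g + 4)*(g - 5)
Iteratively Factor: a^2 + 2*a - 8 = (a - 2)*(a + 4)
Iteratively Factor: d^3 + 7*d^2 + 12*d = (d + 4)*(d^2 + 3*d) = d*(d + 4)*(d + 3)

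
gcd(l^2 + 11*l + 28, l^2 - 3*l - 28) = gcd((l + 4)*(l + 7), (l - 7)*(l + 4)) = l + 4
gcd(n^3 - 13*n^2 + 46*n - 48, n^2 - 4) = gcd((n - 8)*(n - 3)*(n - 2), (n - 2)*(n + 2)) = n - 2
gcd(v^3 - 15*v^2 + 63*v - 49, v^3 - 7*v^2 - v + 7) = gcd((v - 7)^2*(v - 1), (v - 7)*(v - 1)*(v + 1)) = v^2 - 8*v + 7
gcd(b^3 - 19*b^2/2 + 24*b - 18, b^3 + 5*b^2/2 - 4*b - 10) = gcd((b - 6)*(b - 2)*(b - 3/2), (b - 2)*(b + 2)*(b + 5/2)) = b - 2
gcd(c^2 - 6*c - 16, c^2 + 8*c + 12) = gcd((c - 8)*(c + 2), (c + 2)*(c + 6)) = c + 2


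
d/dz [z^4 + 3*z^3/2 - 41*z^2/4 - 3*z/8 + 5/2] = 4*z^3 + 9*z^2/2 - 41*z/2 - 3/8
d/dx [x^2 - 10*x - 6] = 2*x - 10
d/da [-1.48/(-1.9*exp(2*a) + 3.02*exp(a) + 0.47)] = (4.4696 - 5.624*exp(a))*exp(a)/(-1.9*exp(2*a) + 3.02*exp(a) + 0.47)^2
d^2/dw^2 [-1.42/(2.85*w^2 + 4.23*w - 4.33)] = (23.0679*w^2 + 34.23762*w - 1.42*(5.7*w + 4.23)*(11.4*w + 8.46) - 35.04702)/(2.85*w^2 + 4.23*w - 4.33)^3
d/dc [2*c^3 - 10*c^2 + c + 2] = 6*c^2 - 20*c + 1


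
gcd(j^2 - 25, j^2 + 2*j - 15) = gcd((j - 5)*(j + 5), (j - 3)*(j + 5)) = j + 5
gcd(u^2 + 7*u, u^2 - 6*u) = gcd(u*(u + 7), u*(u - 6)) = u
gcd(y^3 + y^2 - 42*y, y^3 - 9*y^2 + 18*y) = y^2 - 6*y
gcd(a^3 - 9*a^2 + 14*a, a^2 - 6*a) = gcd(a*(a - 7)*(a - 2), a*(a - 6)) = a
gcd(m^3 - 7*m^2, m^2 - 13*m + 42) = m - 7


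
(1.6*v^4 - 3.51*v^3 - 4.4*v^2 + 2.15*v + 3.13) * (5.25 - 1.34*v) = -2.144*v^5 + 13.1034*v^4 - 12.5315*v^3 - 25.981*v^2 + 7.0933*v + 16.4325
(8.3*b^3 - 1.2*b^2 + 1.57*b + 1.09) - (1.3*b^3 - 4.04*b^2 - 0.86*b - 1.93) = 7.0*b^3 + 2.84*b^2 + 2.43*b + 3.02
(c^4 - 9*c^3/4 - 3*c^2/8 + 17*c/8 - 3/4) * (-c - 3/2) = -c^5 + 3*c^4/4 + 15*c^3/4 - 25*c^2/16 - 39*c/16 + 9/8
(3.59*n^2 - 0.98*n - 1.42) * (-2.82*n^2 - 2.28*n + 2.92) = -10.1238*n^4 - 5.4216*n^3 + 16.7216*n^2 + 0.376*n - 4.1464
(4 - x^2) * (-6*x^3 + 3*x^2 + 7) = 6*x^5 - 3*x^4 - 24*x^3 + 5*x^2 + 28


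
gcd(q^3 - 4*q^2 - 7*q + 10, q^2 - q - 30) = 1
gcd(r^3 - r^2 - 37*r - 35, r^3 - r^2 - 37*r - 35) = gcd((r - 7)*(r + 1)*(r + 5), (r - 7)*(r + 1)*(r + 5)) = r^3 - r^2 - 37*r - 35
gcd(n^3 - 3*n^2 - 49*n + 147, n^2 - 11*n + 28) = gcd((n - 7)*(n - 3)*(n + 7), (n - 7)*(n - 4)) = n - 7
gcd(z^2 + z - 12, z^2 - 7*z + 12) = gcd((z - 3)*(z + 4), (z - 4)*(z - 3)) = z - 3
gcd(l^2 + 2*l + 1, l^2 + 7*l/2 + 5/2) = l + 1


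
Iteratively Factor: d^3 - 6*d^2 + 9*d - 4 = (d - 1)*(d^2 - 5*d + 4) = (d - 4)*(d - 1)*(d - 1)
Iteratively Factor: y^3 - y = (y + 1)*(y^2 - y) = (y - 1)*(y + 1)*(y)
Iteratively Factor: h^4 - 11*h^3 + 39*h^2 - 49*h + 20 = (h - 5)*(h^3 - 6*h^2 + 9*h - 4) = (h - 5)*(h - 1)*(h^2 - 5*h + 4) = (h - 5)*(h - 1)^2*(h - 4)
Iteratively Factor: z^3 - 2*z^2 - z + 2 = (z - 1)*(z^2 - z - 2) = (z - 2)*(z - 1)*(z + 1)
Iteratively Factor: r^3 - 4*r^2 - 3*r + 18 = (r - 3)*(r^2 - r - 6) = (r - 3)^2*(r + 2)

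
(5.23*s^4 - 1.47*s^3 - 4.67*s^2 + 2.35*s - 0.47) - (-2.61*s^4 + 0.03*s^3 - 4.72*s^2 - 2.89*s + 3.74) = 7.84*s^4 - 1.5*s^3 + 0.0499999999999998*s^2 + 5.24*s - 4.21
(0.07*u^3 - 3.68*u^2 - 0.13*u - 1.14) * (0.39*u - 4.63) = 0.0273*u^4 - 1.7593*u^3 + 16.9877*u^2 + 0.1573*u + 5.2782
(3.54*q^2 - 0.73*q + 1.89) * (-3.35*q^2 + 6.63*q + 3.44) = -11.859*q^4 + 25.9157*q^3 + 1.0062*q^2 + 10.0195*q + 6.5016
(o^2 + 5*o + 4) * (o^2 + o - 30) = o^4 + 6*o^3 - 21*o^2 - 146*o - 120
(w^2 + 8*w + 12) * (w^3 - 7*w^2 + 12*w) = w^5 + w^4 - 32*w^3 + 12*w^2 + 144*w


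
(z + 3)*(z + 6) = z^2 + 9*z + 18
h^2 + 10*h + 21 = (h + 3)*(h + 7)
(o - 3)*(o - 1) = o^2 - 4*o + 3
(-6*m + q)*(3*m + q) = -18*m^2 - 3*m*q + q^2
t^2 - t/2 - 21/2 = (t - 7/2)*(t + 3)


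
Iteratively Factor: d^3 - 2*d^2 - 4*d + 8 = (d - 2)*(d^2 - 4) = (d - 2)^2*(d + 2)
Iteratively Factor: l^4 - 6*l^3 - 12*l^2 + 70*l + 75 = (l - 5)*(l^3 - l^2 - 17*l - 15) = (l - 5)*(l + 3)*(l^2 - 4*l - 5) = (l - 5)^2*(l + 3)*(l + 1)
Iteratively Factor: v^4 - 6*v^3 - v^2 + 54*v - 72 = (v - 2)*(v^3 - 4*v^2 - 9*v + 36) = (v - 2)*(v + 3)*(v^2 - 7*v + 12) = (v - 3)*(v - 2)*(v + 3)*(v - 4)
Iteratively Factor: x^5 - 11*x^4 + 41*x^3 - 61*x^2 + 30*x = (x - 5)*(x^4 - 6*x^3 + 11*x^2 - 6*x) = (x - 5)*(x - 1)*(x^3 - 5*x^2 + 6*x) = (x - 5)*(x - 2)*(x - 1)*(x^2 - 3*x) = x*(x - 5)*(x - 2)*(x - 1)*(x - 3)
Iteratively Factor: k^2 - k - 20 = (k + 4)*(k - 5)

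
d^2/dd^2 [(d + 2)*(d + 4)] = 2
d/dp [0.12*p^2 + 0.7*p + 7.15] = 0.24*p + 0.7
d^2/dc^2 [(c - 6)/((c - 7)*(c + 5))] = 2*(c^3 - 18*c^2 + 141*c - 304)/(c^6 - 6*c^5 - 93*c^4 + 412*c^3 + 3255*c^2 - 7350*c - 42875)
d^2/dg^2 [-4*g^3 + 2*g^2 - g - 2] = 4 - 24*g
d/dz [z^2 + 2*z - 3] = 2*z + 2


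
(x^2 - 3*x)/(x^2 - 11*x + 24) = x/(x - 8)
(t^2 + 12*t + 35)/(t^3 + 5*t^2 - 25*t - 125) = (t + 7)/(t^2 - 25)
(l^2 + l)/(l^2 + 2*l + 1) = l/(l + 1)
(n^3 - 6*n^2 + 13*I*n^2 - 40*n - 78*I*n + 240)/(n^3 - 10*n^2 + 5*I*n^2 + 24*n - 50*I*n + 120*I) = (n + 8*I)/(n - 4)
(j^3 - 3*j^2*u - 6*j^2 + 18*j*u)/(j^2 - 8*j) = (j^2 - 3*j*u - 6*j + 18*u)/(j - 8)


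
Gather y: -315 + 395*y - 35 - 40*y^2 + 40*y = -40*y^2 + 435*y - 350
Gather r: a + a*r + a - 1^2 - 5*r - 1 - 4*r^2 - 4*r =2*a - 4*r^2 + r*(a - 9) - 2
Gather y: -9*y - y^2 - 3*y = -y^2 - 12*y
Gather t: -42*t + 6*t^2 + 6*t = 6*t^2 - 36*t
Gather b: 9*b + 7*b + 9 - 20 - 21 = 16*b - 32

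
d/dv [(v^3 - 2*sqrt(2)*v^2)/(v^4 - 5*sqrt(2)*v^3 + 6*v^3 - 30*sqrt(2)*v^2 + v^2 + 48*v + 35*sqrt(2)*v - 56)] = v*(-v*(v - 2*sqrt(2))*(4*v^3 - 15*sqrt(2)*v^2 + 18*v^2 - 60*sqrt(2)*v + 2*v + 48 + 35*sqrt(2)) + (3*v - 4*sqrt(2))*(v^4 - 5*sqrt(2)*v^3 + 6*v^3 - 30*sqrt(2)*v^2 + v^2 + 48*v + 35*sqrt(2)*v - 56))/(v^4 - 5*sqrt(2)*v^3 + 6*v^3 - 30*sqrt(2)*v^2 + v^2 + 48*v + 35*sqrt(2)*v - 56)^2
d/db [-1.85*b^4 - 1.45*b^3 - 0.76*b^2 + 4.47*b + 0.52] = -7.4*b^3 - 4.35*b^2 - 1.52*b + 4.47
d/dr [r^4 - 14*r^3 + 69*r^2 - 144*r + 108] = 4*r^3 - 42*r^2 + 138*r - 144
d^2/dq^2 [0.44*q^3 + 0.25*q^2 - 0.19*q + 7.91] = 2.64*q + 0.5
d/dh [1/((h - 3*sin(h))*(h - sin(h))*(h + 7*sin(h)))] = (-3*h^2*cos(h) - 3*h^2 - 6*h*sin(h) + 25*h*sin(2*h) - 63*cos(h)/4 - 25*cos(2*h)/2 + 63*cos(3*h)/4 + 25/2)/((h - 3*sin(h))^2*(h - sin(h))^2*(h + 7*sin(h))^2)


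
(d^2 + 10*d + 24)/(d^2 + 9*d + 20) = (d + 6)/(d + 5)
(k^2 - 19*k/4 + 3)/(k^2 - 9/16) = 4*(k - 4)/(4*k + 3)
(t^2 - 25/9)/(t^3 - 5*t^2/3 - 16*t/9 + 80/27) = 3*(3*t + 5)/(9*t^2 - 16)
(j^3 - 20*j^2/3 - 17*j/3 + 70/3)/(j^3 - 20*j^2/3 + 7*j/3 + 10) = (j^2 - 5*j - 14)/(j^2 - 5*j - 6)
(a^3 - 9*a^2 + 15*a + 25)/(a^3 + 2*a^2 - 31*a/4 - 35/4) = 4*(a^2 - 10*a + 25)/(4*a^2 + 4*a - 35)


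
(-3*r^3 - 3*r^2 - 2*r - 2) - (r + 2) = -3*r^3 - 3*r^2 - 3*r - 4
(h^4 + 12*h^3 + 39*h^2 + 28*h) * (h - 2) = h^5 + 10*h^4 + 15*h^3 - 50*h^2 - 56*h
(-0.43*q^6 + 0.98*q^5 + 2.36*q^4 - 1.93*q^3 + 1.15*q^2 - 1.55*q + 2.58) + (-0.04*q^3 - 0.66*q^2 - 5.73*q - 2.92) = -0.43*q^6 + 0.98*q^5 + 2.36*q^4 - 1.97*q^3 + 0.49*q^2 - 7.28*q - 0.34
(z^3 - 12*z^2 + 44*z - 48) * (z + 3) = z^4 - 9*z^3 + 8*z^2 + 84*z - 144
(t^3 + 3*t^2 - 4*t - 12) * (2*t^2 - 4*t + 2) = 2*t^5 + 2*t^4 - 18*t^3 - 2*t^2 + 40*t - 24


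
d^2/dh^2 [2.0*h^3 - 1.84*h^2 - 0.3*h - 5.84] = 12.0*h - 3.68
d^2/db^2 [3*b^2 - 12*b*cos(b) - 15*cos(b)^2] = 12*b*cos(b) - 60*sin(b)^2 + 24*sin(b) + 36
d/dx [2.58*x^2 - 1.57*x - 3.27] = 5.16*x - 1.57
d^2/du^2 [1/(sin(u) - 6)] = (-6*sin(u) + cos(u)^2 + 1)/(sin(u) - 6)^3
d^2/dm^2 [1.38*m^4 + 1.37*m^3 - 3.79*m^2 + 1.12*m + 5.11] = 16.56*m^2 + 8.22*m - 7.58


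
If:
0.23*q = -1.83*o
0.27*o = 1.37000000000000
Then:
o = 5.07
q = -40.37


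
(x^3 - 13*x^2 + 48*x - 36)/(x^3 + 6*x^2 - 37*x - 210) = (x^2 - 7*x + 6)/(x^2 + 12*x + 35)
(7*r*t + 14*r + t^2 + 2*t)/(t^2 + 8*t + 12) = (7*r + t)/(t + 6)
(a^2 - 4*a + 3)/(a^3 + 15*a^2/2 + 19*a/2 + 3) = 2*(a^2 - 4*a + 3)/(2*a^3 + 15*a^2 + 19*a + 6)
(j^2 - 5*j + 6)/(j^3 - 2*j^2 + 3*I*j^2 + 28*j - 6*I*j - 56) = (j - 3)/(j^2 + 3*I*j + 28)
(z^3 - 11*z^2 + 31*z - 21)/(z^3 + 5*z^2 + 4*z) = (z^3 - 11*z^2 + 31*z - 21)/(z*(z^2 + 5*z + 4))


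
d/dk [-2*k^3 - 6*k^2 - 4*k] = -6*k^2 - 12*k - 4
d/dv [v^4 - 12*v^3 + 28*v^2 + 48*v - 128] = 4*v^3 - 36*v^2 + 56*v + 48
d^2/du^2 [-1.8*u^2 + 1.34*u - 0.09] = -3.60000000000000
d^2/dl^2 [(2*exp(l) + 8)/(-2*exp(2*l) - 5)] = (-8*exp(4*l) - 128*exp(3*l) + 120*exp(2*l) + 320*exp(l) - 50)*exp(l)/(8*exp(6*l) + 60*exp(4*l) + 150*exp(2*l) + 125)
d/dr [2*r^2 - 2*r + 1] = 4*r - 2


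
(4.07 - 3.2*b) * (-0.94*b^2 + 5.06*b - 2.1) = 3.008*b^3 - 20.0178*b^2 + 27.3142*b - 8.547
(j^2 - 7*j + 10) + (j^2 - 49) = 2*j^2 - 7*j - 39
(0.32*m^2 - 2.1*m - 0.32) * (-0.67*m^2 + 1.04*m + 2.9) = -0.2144*m^4 + 1.7398*m^3 - 1.0416*m^2 - 6.4228*m - 0.928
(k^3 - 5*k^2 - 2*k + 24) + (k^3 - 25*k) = 2*k^3 - 5*k^2 - 27*k + 24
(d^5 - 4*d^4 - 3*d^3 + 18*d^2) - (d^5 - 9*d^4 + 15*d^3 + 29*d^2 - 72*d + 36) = 5*d^4 - 18*d^3 - 11*d^2 + 72*d - 36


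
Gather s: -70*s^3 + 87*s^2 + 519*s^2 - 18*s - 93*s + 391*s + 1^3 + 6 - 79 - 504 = -70*s^3 + 606*s^2 + 280*s - 576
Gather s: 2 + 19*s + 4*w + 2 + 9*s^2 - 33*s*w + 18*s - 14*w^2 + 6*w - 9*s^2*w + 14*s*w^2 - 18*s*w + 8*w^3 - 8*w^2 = s^2*(9 - 9*w) + s*(14*w^2 - 51*w + 37) + 8*w^3 - 22*w^2 + 10*w + 4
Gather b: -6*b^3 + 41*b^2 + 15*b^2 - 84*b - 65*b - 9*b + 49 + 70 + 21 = -6*b^3 + 56*b^2 - 158*b + 140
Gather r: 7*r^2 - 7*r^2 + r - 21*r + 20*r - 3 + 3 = 0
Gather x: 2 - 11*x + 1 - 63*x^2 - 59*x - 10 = -63*x^2 - 70*x - 7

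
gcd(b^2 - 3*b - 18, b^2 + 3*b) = b + 3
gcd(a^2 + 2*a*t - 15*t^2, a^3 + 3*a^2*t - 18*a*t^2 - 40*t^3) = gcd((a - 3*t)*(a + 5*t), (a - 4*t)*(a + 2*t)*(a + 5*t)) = a + 5*t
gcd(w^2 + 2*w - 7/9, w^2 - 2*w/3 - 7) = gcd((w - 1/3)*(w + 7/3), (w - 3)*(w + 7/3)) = w + 7/3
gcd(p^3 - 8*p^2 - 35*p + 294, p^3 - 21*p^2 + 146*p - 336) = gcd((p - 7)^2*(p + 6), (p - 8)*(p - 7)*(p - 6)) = p - 7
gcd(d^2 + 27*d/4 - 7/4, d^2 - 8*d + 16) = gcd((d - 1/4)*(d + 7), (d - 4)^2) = 1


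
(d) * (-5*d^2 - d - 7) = -5*d^3 - d^2 - 7*d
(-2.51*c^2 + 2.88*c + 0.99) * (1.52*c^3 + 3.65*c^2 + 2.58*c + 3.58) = -3.8152*c^5 - 4.7839*c^4 + 5.541*c^3 + 2.0581*c^2 + 12.8646*c + 3.5442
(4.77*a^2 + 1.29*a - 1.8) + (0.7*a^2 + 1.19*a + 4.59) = 5.47*a^2 + 2.48*a + 2.79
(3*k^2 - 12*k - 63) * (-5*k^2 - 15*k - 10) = -15*k^4 + 15*k^3 + 465*k^2 + 1065*k + 630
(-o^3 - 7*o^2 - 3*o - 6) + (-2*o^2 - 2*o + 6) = -o^3 - 9*o^2 - 5*o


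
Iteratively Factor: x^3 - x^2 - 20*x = (x)*(x^2 - x - 20) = x*(x + 4)*(x - 5)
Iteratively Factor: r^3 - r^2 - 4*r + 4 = (r - 2)*(r^2 + r - 2) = (r - 2)*(r + 2)*(r - 1)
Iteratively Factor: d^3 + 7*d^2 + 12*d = (d + 3)*(d^2 + 4*d) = d*(d + 3)*(d + 4)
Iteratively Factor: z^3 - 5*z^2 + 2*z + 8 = (z - 2)*(z^2 - 3*z - 4) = (z - 2)*(z + 1)*(z - 4)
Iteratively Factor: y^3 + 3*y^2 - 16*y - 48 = (y + 4)*(y^2 - y - 12) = (y + 3)*(y + 4)*(y - 4)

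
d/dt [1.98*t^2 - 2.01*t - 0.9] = 3.96*t - 2.01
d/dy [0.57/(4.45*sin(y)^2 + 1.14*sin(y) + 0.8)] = -(5.073*sin(y) + 0.6498)*cos(y)/(4.45*sin(y)^2 + 1.14*sin(y) + 0.8)^2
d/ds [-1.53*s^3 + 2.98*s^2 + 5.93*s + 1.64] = -4.59*s^2 + 5.96*s + 5.93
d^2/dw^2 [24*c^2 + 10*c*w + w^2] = 2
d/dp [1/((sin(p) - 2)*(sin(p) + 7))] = -(2*sin(p) + 5)*cos(p)/((sin(p) - 2)^2*(sin(p) + 7)^2)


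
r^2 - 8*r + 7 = (r - 7)*(r - 1)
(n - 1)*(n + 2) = n^2 + n - 2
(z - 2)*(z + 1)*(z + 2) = z^3 + z^2 - 4*z - 4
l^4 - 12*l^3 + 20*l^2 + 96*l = l*(l - 8)*(l - 6)*(l + 2)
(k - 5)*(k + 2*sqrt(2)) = k^2 - 5*k + 2*sqrt(2)*k - 10*sqrt(2)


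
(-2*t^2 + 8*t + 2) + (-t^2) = -3*t^2 + 8*t + 2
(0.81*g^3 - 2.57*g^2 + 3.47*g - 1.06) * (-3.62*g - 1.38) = -2.9322*g^4 + 8.1856*g^3 - 9.0148*g^2 - 0.9514*g + 1.4628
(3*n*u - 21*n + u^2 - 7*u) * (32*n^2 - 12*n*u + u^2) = 96*n^3*u - 672*n^3 - 4*n^2*u^2 + 28*n^2*u - 9*n*u^3 + 63*n*u^2 + u^4 - 7*u^3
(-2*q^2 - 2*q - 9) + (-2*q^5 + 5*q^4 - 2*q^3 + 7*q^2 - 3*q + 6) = -2*q^5 + 5*q^4 - 2*q^3 + 5*q^2 - 5*q - 3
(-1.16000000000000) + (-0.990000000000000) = -2.15000000000000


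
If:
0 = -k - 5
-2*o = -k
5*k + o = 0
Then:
No Solution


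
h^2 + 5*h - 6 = (h - 1)*(h + 6)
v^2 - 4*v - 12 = (v - 6)*(v + 2)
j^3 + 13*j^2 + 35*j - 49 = (j - 1)*(j + 7)^2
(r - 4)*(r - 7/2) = r^2 - 15*r/2 + 14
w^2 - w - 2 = (w - 2)*(w + 1)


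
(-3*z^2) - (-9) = 9 - 3*z^2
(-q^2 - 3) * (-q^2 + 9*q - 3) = q^4 - 9*q^3 + 6*q^2 - 27*q + 9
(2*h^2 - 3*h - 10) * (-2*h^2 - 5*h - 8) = -4*h^4 - 4*h^3 + 19*h^2 + 74*h + 80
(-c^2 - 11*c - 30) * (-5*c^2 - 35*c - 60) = 5*c^4 + 90*c^3 + 595*c^2 + 1710*c + 1800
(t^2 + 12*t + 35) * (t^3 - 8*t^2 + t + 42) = t^5 + 4*t^4 - 60*t^3 - 226*t^2 + 539*t + 1470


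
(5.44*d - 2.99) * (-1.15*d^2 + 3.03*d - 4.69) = -6.256*d^3 + 19.9217*d^2 - 34.5733*d + 14.0231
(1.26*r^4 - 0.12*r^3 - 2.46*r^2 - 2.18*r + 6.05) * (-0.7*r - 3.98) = -0.882*r^5 - 4.9308*r^4 + 2.1996*r^3 + 11.3168*r^2 + 4.4414*r - 24.079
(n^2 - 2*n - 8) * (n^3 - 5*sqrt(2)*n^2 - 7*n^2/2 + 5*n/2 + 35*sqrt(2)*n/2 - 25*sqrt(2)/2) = n^5 - 5*sqrt(2)*n^4 - 11*n^4/2 + 3*n^3/2 + 55*sqrt(2)*n^3/2 - 15*sqrt(2)*n^2/2 + 23*n^2 - 115*sqrt(2)*n - 20*n + 100*sqrt(2)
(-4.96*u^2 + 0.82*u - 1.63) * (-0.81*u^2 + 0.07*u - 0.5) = 4.0176*u^4 - 1.0114*u^3 + 3.8577*u^2 - 0.5241*u + 0.815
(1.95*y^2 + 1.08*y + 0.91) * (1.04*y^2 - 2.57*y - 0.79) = 2.028*y^4 - 3.8883*y^3 - 3.3697*y^2 - 3.1919*y - 0.7189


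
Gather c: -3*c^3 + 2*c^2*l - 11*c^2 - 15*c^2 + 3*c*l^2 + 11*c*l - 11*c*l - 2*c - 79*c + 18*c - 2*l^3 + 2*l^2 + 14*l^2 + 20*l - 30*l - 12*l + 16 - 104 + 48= -3*c^3 + c^2*(2*l - 26) + c*(3*l^2 - 63) - 2*l^3 + 16*l^2 - 22*l - 40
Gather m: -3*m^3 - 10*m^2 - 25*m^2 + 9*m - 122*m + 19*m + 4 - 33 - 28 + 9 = -3*m^3 - 35*m^2 - 94*m - 48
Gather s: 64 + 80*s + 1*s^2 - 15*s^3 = -15*s^3 + s^2 + 80*s + 64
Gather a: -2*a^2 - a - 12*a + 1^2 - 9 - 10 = -2*a^2 - 13*a - 18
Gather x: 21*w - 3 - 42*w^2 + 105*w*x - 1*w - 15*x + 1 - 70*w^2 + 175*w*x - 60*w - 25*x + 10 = -112*w^2 - 40*w + x*(280*w - 40) + 8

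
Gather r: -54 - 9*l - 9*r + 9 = -9*l - 9*r - 45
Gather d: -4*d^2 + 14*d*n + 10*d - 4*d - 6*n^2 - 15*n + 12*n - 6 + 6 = -4*d^2 + d*(14*n + 6) - 6*n^2 - 3*n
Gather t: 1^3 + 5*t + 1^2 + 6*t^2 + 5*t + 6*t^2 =12*t^2 + 10*t + 2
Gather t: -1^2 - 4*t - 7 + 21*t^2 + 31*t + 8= 21*t^2 + 27*t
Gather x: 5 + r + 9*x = r + 9*x + 5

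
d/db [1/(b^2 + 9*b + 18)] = (-2*b - 9)/(b^2 + 9*b + 18)^2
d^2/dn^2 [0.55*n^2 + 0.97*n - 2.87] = 1.10000000000000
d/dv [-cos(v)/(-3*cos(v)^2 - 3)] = -sin(v)^3/(3*(cos(v)^2 + 1)^2)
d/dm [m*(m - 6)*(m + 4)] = 3*m^2 - 4*m - 24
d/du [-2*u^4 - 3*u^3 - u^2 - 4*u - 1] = -8*u^3 - 9*u^2 - 2*u - 4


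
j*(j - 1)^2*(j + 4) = j^4 + 2*j^3 - 7*j^2 + 4*j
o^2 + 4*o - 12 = (o - 2)*(o + 6)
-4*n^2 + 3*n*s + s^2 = (-n + s)*(4*n + s)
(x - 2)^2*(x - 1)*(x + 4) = x^4 - x^3 - 12*x^2 + 28*x - 16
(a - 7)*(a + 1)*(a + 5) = a^3 - a^2 - 37*a - 35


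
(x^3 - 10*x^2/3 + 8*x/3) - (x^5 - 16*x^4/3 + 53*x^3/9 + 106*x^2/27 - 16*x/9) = -x^5 + 16*x^4/3 - 44*x^3/9 - 196*x^2/27 + 40*x/9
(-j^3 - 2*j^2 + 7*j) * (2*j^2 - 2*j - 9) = -2*j^5 - 2*j^4 + 27*j^3 + 4*j^2 - 63*j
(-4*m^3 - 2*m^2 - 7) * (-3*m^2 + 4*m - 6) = 12*m^5 - 10*m^4 + 16*m^3 + 33*m^2 - 28*m + 42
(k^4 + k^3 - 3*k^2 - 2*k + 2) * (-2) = -2*k^4 - 2*k^3 + 6*k^2 + 4*k - 4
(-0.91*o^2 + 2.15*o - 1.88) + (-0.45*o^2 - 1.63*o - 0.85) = -1.36*o^2 + 0.52*o - 2.73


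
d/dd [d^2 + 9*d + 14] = 2*d + 9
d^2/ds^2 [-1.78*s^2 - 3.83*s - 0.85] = -3.56000000000000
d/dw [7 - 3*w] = -3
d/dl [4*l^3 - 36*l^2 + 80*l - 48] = 12*l^2 - 72*l + 80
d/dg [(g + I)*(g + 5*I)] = 2*g + 6*I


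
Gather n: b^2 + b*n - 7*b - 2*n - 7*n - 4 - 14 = b^2 - 7*b + n*(b - 9) - 18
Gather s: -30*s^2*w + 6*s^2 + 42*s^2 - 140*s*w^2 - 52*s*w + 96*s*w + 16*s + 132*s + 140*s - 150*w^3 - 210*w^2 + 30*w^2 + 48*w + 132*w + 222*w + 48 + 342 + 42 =s^2*(48 - 30*w) + s*(-140*w^2 + 44*w + 288) - 150*w^3 - 180*w^2 + 402*w + 432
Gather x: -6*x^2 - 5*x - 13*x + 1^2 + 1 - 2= -6*x^2 - 18*x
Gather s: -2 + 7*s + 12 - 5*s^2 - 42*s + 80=-5*s^2 - 35*s + 90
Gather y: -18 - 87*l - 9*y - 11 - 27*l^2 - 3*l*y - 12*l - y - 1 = -27*l^2 - 99*l + y*(-3*l - 10) - 30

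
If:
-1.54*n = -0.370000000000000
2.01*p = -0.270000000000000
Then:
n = 0.24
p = -0.13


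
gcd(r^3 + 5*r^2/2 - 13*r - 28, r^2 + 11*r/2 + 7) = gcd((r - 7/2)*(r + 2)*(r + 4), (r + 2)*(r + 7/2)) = r + 2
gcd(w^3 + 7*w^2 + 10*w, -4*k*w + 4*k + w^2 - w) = 1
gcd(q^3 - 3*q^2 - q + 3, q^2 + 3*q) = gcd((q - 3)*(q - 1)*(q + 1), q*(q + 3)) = 1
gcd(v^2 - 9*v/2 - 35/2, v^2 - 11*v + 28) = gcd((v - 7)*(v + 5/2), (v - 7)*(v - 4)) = v - 7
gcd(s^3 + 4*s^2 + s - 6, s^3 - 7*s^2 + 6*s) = s - 1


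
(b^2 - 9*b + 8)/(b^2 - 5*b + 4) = (b - 8)/(b - 4)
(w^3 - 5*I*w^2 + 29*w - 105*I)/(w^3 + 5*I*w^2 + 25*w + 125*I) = (w^2 - 10*I*w - 21)/(w^2 + 25)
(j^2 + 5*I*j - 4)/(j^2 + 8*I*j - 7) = (j + 4*I)/(j + 7*I)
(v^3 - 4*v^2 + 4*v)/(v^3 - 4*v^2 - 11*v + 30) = v*(v - 2)/(v^2 - 2*v - 15)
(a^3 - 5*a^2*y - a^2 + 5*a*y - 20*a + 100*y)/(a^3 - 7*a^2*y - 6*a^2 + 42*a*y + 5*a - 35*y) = (-a^2 + 5*a*y - 4*a + 20*y)/(-a^2 + 7*a*y + a - 7*y)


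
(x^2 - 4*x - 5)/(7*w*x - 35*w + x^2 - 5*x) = (x + 1)/(7*w + x)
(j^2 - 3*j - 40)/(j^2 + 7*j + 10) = (j - 8)/(j + 2)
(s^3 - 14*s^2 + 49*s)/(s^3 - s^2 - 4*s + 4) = s*(s^2 - 14*s + 49)/(s^3 - s^2 - 4*s + 4)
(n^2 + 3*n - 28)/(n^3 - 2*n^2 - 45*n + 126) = (n - 4)/(n^2 - 9*n + 18)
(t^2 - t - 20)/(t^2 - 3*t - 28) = (t - 5)/(t - 7)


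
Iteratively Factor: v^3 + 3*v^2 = (v)*(v^2 + 3*v) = v*(v + 3)*(v)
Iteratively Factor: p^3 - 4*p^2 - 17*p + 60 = (p - 3)*(p^2 - p - 20) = (p - 3)*(p + 4)*(p - 5)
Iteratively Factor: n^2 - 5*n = (n - 5)*(n)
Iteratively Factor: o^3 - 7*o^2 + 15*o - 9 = (o - 3)*(o^2 - 4*o + 3) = (o - 3)*(o - 1)*(o - 3)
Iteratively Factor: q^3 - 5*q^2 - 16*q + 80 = (q - 5)*(q^2 - 16) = (q - 5)*(q - 4)*(q + 4)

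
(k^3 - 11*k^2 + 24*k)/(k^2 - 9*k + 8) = k*(k - 3)/(k - 1)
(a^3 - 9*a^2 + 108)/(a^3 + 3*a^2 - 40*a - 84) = (a^2 - 3*a - 18)/(a^2 + 9*a + 14)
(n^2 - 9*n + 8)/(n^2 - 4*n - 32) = (n - 1)/(n + 4)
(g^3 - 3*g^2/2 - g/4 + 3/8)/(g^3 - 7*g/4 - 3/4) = (g - 1/2)/(g + 1)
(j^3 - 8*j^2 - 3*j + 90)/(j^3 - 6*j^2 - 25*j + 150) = (j + 3)/(j + 5)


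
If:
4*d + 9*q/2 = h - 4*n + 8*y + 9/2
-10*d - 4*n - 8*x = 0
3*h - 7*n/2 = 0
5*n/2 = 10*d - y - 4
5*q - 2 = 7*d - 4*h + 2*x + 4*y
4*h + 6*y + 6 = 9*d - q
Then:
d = -19/39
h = -1351/312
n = -193/52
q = 701/156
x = 769/312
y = 127/312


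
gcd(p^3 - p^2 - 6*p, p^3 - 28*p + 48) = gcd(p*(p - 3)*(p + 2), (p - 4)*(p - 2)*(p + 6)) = 1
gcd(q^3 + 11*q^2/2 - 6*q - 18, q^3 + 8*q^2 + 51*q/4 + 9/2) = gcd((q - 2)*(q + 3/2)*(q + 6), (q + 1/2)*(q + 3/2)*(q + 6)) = q^2 + 15*q/2 + 9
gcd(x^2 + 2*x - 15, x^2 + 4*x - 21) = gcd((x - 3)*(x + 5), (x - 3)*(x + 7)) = x - 3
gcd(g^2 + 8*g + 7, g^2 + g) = g + 1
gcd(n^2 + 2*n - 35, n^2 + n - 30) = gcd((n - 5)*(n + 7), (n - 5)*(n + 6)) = n - 5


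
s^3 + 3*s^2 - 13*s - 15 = (s - 3)*(s + 1)*(s + 5)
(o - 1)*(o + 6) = o^2 + 5*o - 6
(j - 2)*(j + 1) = j^2 - j - 2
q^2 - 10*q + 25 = (q - 5)^2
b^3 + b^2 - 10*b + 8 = (b - 2)*(b - 1)*(b + 4)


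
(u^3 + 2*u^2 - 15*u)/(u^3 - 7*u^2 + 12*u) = (u + 5)/(u - 4)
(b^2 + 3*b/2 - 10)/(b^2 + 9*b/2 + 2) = (2*b - 5)/(2*b + 1)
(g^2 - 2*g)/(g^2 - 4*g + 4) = g/(g - 2)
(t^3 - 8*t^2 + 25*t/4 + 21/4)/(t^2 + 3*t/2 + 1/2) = (2*t^2 - 17*t + 21)/(2*(t + 1))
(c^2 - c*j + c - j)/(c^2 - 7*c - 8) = (c - j)/(c - 8)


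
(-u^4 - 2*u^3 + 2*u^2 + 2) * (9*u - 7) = -9*u^5 - 11*u^4 + 32*u^3 - 14*u^2 + 18*u - 14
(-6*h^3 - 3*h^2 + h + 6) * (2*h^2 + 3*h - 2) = -12*h^5 - 24*h^4 + 5*h^3 + 21*h^2 + 16*h - 12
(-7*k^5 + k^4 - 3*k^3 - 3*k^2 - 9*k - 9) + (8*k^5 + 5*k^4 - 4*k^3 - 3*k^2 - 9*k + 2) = k^5 + 6*k^4 - 7*k^3 - 6*k^2 - 18*k - 7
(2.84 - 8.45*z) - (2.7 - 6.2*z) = 0.14 - 2.25*z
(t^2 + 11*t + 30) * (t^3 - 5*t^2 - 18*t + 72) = t^5 + 6*t^4 - 43*t^3 - 276*t^2 + 252*t + 2160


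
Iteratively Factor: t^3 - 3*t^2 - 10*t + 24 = (t - 2)*(t^2 - t - 12) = (t - 4)*(t - 2)*(t + 3)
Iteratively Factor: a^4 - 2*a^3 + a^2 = (a - 1)*(a^3 - a^2) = a*(a - 1)*(a^2 - a) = a^2*(a - 1)*(a - 1)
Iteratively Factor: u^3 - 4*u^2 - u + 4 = (u + 1)*(u^2 - 5*u + 4) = (u - 4)*(u + 1)*(u - 1)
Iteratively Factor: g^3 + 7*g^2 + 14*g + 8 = (g + 2)*(g^2 + 5*g + 4) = (g + 2)*(g + 4)*(g + 1)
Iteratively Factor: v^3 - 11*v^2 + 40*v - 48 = (v - 3)*(v^2 - 8*v + 16) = (v - 4)*(v - 3)*(v - 4)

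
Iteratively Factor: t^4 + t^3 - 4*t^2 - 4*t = (t + 2)*(t^3 - t^2 - 2*t) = (t + 1)*(t + 2)*(t^2 - 2*t) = t*(t + 1)*(t + 2)*(t - 2)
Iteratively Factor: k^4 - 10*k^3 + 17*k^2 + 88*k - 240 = (k - 4)*(k^3 - 6*k^2 - 7*k + 60) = (k - 5)*(k - 4)*(k^2 - k - 12) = (k - 5)*(k - 4)^2*(k + 3)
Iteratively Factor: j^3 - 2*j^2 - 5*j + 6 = (j - 1)*(j^2 - j - 6) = (j - 3)*(j - 1)*(j + 2)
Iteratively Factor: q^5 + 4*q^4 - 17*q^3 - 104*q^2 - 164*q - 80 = (q - 5)*(q^4 + 9*q^3 + 28*q^2 + 36*q + 16) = (q - 5)*(q + 2)*(q^3 + 7*q^2 + 14*q + 8) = (q - 5)*(q + 2)*(q + 4)*(q^2 + 3*q + 2) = (q - 5)*(q + 1)*(q + 2)*(q + 4)*(q + 2)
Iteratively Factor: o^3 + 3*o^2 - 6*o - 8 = (o + 4)*(o^2 - o - 2) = (o - 2)*(o + 4)*(o + 1)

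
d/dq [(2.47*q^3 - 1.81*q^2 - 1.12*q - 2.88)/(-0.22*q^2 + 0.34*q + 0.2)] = (-0.5434*q^4 + 1.6796*q^3 + 0.6202*q^2 - 1.9912*q + 0.7552)/(0.0484*q^4 - 0.1496*q^3 + 0.0276*q^2 + 0.136*q + 0.04)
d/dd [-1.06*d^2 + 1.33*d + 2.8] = 1.33 - 2.12*d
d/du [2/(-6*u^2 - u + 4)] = 2*(12*u + 1)/(6*u^2 + u - 4)^2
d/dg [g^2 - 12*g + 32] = 2*g - 12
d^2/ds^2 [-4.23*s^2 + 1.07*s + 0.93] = -8.46000000000000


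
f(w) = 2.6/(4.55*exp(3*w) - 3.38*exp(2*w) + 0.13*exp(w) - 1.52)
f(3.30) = 0.00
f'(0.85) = -0.24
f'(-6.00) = 0.00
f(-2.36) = -1.69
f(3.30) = 0.00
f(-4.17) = -1.71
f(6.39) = 0.00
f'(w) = 2.6*(-13.65*exp(3*w) + 6.76*exp(2*w) - 0.13*exp(w))/(4.55*exp(3*w) - 3.38*exp(2*w) + 0.13*exp(w) - 1.52)^2 = (-35.49*exp(2*w) + 17.576*exp(w) - 0.338)*exp(w)/(4.55*exp(3*w) - 3.38*exp(2*w) + 0.13*exp(w) - 1.52)^2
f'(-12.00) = 0.00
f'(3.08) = -0.00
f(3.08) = 0.00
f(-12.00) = -1.71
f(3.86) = 0.00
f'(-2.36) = 0.04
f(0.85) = 0.07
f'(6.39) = -0.00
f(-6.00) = -1.71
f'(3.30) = -0.00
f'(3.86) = -0.00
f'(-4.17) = -0.00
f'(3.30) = -0.00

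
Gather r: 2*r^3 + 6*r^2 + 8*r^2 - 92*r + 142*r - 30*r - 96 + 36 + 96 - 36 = 2*r^3 + 14*r^2 + 20*r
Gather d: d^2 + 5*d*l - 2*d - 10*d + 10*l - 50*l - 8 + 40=d^2 + d*(5*l - 12) - 40*l + 32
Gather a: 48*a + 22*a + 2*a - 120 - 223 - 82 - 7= 72*a - 432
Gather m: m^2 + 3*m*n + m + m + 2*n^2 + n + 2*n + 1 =m^2 + m*(3*n + 2) + 2*n^2 + 3*n + 1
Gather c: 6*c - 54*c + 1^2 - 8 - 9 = -48*c - 16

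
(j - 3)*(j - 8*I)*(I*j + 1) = I*j^3 + 9*j^2 - 3*I*j^2 - 27*j - 8*I*j + 24*I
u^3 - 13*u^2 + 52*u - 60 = (u - 6)*(u - 5)*(u - 2)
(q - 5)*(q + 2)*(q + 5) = q^3 + 2*q^2 - 25*q - 50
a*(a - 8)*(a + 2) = a^3 - 6*a^2 - 16*a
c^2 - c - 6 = (c - 3)*(c + 2)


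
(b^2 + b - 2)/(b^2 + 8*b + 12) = (b - 1)/(b + 6)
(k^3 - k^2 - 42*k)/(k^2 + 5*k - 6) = k*(k - 7)/(k - 1)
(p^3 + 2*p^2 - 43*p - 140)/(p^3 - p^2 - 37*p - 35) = (p + 4)/(p + 1)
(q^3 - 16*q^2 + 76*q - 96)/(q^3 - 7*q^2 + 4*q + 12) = (q - 8)/(q + 1)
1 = 1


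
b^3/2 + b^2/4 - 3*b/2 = b*(b/2 + 1)*(b - 3/2)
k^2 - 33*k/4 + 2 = (k - 8)*(k - 1/4)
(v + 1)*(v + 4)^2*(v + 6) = v^4 + 15*v^3 + 78*v^2 + 160*v + 96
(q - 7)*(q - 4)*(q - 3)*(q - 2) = q^4 - 16*q^3 + 89*q^2 - 206*q + 168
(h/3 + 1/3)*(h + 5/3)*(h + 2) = h^3/3 + 14*h^2/9 + 7*h/3 + 10/9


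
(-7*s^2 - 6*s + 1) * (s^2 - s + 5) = -7*s^4 + s^3 - 28*s^2 - 31*s + 5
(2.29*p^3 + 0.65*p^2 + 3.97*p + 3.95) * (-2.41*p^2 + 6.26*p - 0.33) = -5.5189*p^5 + 12.7689*p^4 - 6.2544*p^3 + 15.1182*p^2 + 23.4169*p - 1.3035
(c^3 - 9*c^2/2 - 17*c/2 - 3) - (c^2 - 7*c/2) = c^3 - 11*c^2/2 - 5*c - 3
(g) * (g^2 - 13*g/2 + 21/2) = g^3 - 13*g^2/2 + 21*g/2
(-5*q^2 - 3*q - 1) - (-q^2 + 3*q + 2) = -4*q^2 - 6*q - 3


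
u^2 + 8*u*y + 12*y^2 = (u + 2*y)*(u + 6*y)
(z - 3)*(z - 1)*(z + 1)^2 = z^4 - 2*z^3 - 4*z^2 + 2*z + 3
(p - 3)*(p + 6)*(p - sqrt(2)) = p^3 - sqrt(2)*p^2 + 3*p^2 - 18*p - 3*sqrt(2)*p + 18*sqrt(2)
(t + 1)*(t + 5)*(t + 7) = t^3 + 13*t^2 + 47*t + 35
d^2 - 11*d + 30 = (d - 6)*(d - 5)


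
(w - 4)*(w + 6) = w^2 + 2*w - 24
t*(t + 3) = t^2 + 3*t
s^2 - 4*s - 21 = (s - 7)*(s + 3)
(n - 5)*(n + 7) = n^2 + 2*n - 35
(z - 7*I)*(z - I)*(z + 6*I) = z^3 - 2*I*z^2 + 41*z - 42*I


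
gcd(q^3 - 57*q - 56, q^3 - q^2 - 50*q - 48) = q^2 - 7*q - 8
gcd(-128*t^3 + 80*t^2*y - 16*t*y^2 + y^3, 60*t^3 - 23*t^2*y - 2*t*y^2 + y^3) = -4*t + y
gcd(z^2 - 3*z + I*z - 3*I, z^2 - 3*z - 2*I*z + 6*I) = z - 3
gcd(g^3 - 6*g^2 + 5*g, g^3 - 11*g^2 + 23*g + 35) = g - 5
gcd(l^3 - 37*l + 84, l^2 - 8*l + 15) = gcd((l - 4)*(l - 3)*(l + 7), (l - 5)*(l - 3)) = l - 3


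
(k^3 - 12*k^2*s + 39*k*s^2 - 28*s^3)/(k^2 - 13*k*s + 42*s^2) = (-k^2 + 5*k*s - 4*s^2)/(-k + 6*s)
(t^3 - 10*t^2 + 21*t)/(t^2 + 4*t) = (t^2 - 10*t + 21)/(t + 4)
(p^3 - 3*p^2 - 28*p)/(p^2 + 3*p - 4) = p*(p - 7)/(p - 1)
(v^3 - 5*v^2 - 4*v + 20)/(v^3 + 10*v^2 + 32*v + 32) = (v^2 - 7*v + 10)/(v^2 + 8*v + 16)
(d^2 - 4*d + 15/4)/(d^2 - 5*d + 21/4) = (2*d - 5)/(2*d - 7)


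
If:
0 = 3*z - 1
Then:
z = 1/3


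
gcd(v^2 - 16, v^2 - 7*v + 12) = v - 4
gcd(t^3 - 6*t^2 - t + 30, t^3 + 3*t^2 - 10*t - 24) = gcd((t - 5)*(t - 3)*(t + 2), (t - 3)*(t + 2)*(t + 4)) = t^2 - t - 6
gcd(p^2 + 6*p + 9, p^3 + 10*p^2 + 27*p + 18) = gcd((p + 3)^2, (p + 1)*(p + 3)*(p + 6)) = p + 3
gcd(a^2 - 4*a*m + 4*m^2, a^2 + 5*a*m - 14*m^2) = a - 2*m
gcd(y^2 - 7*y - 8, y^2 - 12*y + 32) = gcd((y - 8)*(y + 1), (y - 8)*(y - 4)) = y - 8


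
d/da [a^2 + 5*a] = 2*a + 5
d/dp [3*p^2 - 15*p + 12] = 6*p - 15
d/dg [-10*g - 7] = -10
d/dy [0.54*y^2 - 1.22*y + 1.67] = 1.08*y - 1.22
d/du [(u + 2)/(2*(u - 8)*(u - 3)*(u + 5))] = (-u^3 + 12*u + 91)/(u^6 - 12*u^5 - 26*u^4 + 612*u^3 - 479*u^2 - 7440*u + 14400)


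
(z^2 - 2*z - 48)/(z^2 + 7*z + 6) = (z - 8)/(z + 1)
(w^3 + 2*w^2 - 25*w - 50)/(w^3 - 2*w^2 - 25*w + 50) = (w + 2)/(w - 2)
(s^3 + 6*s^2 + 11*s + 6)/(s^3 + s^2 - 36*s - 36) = (s^2 + 5*s + 6)/(s^2 - 36)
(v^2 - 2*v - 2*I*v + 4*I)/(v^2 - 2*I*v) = (v - 2)/v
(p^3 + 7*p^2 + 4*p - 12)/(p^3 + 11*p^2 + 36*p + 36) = (p - 1)/(p + 3)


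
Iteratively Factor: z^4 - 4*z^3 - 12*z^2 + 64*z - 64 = (z - 4)*(z^3 - 12*z + 16) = (z - 4)*(z - 2)*(z^2 + 2*z - 8) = (z - 4)*(z - 2)^2*(z + 4)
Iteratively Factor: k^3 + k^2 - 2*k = (k - 1)*(k^2 + 2*k) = k*(k - 1)*(k + 2)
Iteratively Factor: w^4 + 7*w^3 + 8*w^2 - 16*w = (w)*(w^3 + 7*w^2 + 8*w - 16) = w*(w + 4)*(w^2 + 3*w - 4) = w*(w - 1)*(w + 4)*(w + 4)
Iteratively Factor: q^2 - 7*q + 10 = (q - 2)*(q - 5)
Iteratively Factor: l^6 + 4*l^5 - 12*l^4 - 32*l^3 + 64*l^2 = (l)*(l^5 + 4*l^4 - 12*l^3 - 32*l^2 + 64*l) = l*(l + 4)*(l^4 - 12*l^2 + 16*l) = l*(l - 2)*(l + 4)*(l^3 + 2*l^2 - 8*l) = l*(l - 2)*(l + 4)^2*(l^2 - 2*l) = l^2*(l - 2)*(l + 4)^2*(l - 2)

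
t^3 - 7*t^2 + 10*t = t*(t - 5)*(t - 2)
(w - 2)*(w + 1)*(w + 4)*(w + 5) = w^4 + 8*w^3 + 9*w^2 - 38*w - 40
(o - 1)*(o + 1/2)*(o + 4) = o^3 + 7*o^2/2 - 5*o/2 - 2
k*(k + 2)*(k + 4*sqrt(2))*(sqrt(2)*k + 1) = sqrt(2)*k^4 + 2*sqrt(2)*k^3 + 9*k^3 + 4*sqrt(2)*k^2 + 18*k^2 + 8*sqrt(2)*k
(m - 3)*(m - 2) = m^2 - 5*m + 6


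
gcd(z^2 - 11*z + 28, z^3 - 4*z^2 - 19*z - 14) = z - 7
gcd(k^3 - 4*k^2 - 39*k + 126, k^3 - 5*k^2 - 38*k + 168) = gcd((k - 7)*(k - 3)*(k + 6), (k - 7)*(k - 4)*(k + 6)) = k^2 - k - 42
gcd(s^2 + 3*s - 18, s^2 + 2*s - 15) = s - 3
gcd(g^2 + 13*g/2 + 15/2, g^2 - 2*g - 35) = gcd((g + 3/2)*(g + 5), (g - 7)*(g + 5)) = g + 5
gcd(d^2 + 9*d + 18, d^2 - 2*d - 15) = d + 3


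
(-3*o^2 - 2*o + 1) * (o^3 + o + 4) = -3*o^5 - 2*o^4 - 2*o^3 - 14*o^2 - 7*o + 4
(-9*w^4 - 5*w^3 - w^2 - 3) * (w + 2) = -9*w^5 - 23*w^4 - 11*w^3 - 2*w^2 - 3*w - 6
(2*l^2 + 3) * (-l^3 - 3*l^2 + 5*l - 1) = -2*l^5 - 6*l^4 + 7*l^3 - 11*l^2 + 15*l - 3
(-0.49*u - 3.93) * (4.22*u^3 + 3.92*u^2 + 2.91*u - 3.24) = -2.0678*u^4 - 18.5054*u^3 - 16.8315*u^2 - 9.8487*u + 12.7332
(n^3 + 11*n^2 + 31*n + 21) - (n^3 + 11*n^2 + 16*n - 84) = 15*n + 105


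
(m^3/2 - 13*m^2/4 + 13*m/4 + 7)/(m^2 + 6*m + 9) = (2*m^3 - 13*m^2 + 13*m + 28)/(4*(m^2 + 6*m + 9))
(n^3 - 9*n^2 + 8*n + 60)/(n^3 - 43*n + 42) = (n^2 - 3*n - 10)/(n^2 + 6*n - 7)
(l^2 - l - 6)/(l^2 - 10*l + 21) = (l + 2)/(l - 7)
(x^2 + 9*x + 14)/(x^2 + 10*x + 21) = (x + 2)/(x + 3)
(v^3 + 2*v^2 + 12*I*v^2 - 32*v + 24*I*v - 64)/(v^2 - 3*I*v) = (v^3 + v^2*(2 + 12*I) + 8*v*(-4 + 3*I) - 64)/(v*(v - 3*I))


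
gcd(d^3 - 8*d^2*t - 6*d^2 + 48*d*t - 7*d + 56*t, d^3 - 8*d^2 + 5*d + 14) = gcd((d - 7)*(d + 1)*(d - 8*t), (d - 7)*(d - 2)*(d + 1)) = d^2 - 6*d - 7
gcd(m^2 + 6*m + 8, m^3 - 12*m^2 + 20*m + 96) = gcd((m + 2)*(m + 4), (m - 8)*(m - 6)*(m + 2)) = m + 2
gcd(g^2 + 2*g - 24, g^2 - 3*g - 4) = g - 4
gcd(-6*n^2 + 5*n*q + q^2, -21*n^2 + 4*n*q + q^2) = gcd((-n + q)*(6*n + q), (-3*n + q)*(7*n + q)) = 1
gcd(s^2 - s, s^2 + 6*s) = s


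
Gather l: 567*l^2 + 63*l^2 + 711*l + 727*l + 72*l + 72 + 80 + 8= 630*l^2 + 1510*l + 160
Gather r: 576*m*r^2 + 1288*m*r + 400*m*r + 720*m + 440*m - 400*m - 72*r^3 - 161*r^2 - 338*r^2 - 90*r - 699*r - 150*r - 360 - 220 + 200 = 760*m - 72*r^3 + r^2*(576*m - 499) + r*(1688*m - 939) - 380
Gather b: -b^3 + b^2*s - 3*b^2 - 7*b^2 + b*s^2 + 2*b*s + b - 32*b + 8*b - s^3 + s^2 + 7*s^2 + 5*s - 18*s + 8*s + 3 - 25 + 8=-b^3 + b^2*(s - 10) + b*(s^2 + 2*s - 23) - s^3 + 8*s^2 - 5*s - 14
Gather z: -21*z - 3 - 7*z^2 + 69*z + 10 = -7*z^2 + 48*z + 7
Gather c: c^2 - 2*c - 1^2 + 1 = c^2 - 2*c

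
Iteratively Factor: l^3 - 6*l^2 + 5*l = (l - 1)*(l^2 - 5*l) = l*(l - 1)*(l - 5)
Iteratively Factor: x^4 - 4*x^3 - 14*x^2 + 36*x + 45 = (x - 5)*(x^3 + x^2 - 9*x - 9) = (x - 5)*(x + 1)*(x^2 - 9) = (x - 5)*(x + 1)*(x + 3)*(x - 3)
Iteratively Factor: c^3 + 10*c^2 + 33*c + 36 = (c + 4)*(c^2 + 6*c + 9) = (c + 3)*(c + 4)*(c + 3)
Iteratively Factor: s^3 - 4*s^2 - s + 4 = (s - 4)*(s^2 - 1) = (s - 4)*(s + 1)*(s - 1)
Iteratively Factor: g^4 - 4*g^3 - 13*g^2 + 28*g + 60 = (g - 5)*(g^3 + g^2 - 8*g - 12) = (g - 5)*(g + 2)*(g^2 - g - 6) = (g - 5)*(g + 2)^2*(g - 3)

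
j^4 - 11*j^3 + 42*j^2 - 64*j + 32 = (j - 4)^2*(j - 2)*(j - 1)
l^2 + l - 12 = (l - 3)*(l + 4)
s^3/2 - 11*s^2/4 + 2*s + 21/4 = (s/2 + 1/2)*(s - 7/2)*(s - 3)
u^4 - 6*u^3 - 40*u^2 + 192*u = u*(u - 8)*(u - 4)*(u + 6)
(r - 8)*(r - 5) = r^2 - 13*r + 40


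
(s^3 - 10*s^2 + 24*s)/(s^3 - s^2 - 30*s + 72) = s*(s - 6)/(s^2 + 3*s - 18)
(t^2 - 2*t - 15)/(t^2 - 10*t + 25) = (t + 3)/(t - 5)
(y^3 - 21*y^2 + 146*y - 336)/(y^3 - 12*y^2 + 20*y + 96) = (y - 7)/(y + 2)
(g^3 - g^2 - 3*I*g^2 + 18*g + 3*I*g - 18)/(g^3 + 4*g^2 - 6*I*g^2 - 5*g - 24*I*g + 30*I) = (g + 3*I)/(g + 5)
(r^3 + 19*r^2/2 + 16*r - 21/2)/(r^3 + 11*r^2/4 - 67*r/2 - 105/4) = 2*(2*r^2 + 5*r - 3)/(4*r^2 - 17*r - 15)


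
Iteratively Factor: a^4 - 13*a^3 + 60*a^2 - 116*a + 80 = (a - 2)*(a^3 - 11*a^2 + 38*a - 40) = (a - 4)*(a - 2)*(a^2 - 7*a + 10) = (a - 4)*(a - 2)^2*(a - 5)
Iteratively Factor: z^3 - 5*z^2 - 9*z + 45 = (z - 3)*(z^2 - 2*z - 15) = (z - 5)*(z - 3)*(z + 3)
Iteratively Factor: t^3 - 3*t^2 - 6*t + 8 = (t - 4)*(t^2 + t - 2) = (t - 4)*(t - 1)*(t + 2)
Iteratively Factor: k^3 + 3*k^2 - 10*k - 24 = (k - 3)*(k^2 + 6*k + 8) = (k - 3)*(k + 4)*(k + 2)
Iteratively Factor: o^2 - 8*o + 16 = (o - 4)*(o - 4)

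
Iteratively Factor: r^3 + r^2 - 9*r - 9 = (r + 1)*(r^2 - 9) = (r + 1)*(r + 3)*(r - 3)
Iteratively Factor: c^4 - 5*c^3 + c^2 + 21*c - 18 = (c - 1)*(c^3 - 4*c^2 - 3*c + 18) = (c - 3)*(c - 1)*(c^2 - c - 6) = (c - 3)^2*(c - 1)*(c + 2)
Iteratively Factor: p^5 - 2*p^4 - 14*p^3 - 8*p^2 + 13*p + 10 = (p + 2)*(p^4 - 4*p^3 - 6*p^2 + 4*p + 5) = (p - 5)*(p + 2)*(p^3 + p^2 - p - 1) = (p - 5)*(p + 1)*(p + 2)*(p^2 - 1) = (p - 5)*(p + 1)^2*(p + 2)*(p - 1)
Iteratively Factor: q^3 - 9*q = (q)*(q^2 - 9) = q*(q - 3)*(q + 3)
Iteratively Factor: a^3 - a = (a + 1)*(a^2 - a) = a*(a + 1)*(a - 1)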